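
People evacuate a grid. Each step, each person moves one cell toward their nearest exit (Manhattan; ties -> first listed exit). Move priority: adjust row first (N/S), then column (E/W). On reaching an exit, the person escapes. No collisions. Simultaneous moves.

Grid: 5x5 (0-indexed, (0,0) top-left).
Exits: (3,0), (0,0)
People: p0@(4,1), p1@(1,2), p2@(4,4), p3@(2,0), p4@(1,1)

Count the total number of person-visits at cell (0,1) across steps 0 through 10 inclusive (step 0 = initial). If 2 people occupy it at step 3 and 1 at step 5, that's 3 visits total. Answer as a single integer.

Step 0: p0@(4,1) p1@(1,2) p2@(4,4) p3@(2,0) p4@(1,1) -> at (0,1): 0 [-], cum=0
Step 1: p0@(3,1) p1@(0,2) p2@(3,4) p3@ESC p4@(0,1) -> at (0,1): 1 [p4], cum=1
Step 2: p0@ESC p1@(0,1) p2@(3,3) p3@ESC p4@ESC -> at (0,1): 1 [p1], cum=2
Step 3: p0@ESC p1@ESC p2@(3,2) p3@ESC p4@ESC -> at (0,1): 0 [-], cum=2
Step 4: p0@ESC p1@ESC p2@(3,1) p3@ESC p4@ESC -> at (0,1): 0 [-], cum=2
Step 5: p0@ESC p1@ESC p2@ESC p3@ESC p4@ESC -> at (0,1): 0 [-], cum=2
Total visits = 2

Answer: 2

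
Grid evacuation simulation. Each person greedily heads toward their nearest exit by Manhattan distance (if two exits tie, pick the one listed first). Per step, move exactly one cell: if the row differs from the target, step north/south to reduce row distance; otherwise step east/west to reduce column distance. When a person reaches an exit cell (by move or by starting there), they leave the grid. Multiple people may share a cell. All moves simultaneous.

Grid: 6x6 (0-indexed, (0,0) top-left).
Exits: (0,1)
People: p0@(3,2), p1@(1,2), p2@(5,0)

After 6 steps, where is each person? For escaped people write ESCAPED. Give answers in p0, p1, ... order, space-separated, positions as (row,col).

Step 1: p0:(3,2)->(2,2) | p1:(1,2)->(0,2) | p2:(5,0)->(4,0)
Step 2: p0:(2,2)->(1,2) | p1:(0,2)->(0,1)->EXIT | p2:(4,0)->(3,0)
Step 3: p0:(1,2)->(0,2) | p1:escaped | p2:(3,0)->(2,0)
Step 4: p0:(0,2)->(0,1)->EXIT | p1:escaped | p2:(2,0)->(1,0)
Step 5: p0:escaped | p1:escaped | p2:(1,0)->(0,0)
Step 6: p0:escaped | p1:escaped | p2:(0,0)->(0,1)->EXIT

ESCAPED ESCAPED ESCAPED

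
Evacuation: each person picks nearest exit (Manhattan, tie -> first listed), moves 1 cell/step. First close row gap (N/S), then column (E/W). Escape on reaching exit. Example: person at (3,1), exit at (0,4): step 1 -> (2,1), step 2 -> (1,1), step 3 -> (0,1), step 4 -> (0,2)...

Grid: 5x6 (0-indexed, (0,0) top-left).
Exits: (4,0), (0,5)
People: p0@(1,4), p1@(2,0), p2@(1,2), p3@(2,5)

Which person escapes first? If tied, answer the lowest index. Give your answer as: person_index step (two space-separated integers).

Answer: 0 2

Derivation:
Step 1: p0:(1,4)->(0,4) | p1:(2,0)->(3,0) | p2:(1,2)->(0,2) | p3:(2,5)->(1,5)
Step 2: p0:(0,4)->(0,5)->EXIT | p1:(3,0)->(4,0)->EXIT | p2:(0,2)->(0,3) | p3:(1,5)->(0,5)->EXIT
Step 3: p0:escaped | p1:escaped | p2:(0,3)->(0,4) | p3:escaped
Step 4: p0:escaped | p1:escaped | p2:(0,4)->(0,5)->EXIT | p3:escaped
Exit steps: [2, 2, 4, 2]
First to escape: p0 at step 2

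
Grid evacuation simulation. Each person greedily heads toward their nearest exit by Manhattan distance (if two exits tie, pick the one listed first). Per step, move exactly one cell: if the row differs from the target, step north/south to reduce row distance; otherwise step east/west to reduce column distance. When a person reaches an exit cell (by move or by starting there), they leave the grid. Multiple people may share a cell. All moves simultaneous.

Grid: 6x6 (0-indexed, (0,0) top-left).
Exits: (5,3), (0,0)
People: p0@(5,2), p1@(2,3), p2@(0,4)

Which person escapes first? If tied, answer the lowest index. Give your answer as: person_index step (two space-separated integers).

Step 1: p0:(5,2)->(5,3)->EXIT | p1:(2,3)->(3,3) | p2:(0,4)->(0,3)
Step 2: p0:escaped | p1:(3,3)->(4,3) | p2:(0,3)->(0,2)
Step 3: p0:escaped | p1:(4,3)->(5,3)->EXIT | p2:(0,2)->(0,1)
Step 4: p0:escaped | p1:escaped | p2:(0,1)->(0,0)->EXIT
Exit steps: [1, 3, 4]
First to escape: p0 at step 1

Answer: 0 1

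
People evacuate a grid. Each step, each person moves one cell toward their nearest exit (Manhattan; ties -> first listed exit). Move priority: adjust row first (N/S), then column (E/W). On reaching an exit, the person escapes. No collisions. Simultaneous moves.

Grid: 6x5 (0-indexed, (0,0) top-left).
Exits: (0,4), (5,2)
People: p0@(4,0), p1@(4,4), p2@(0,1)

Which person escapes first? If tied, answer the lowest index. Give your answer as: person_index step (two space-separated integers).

Step 1: p0:(4,0)->(5,0) | p1:(4,4)->(5,4) | p2:(0,1)->(0,2)
Step 2: p0:(5,0)->(5,1) | p1:(5,4)->(5,3) | p2:(0,2)->(0,3)
Step 3: p0:(5,1)->(5,2)->EXIT | p1:(5,3)->(5,2)->EXIT | p2:(0,3)->(0,4)->EXIT
Exit steps: [3, 3, 3]
First to escape: p0 at step 3

Answer: 0 3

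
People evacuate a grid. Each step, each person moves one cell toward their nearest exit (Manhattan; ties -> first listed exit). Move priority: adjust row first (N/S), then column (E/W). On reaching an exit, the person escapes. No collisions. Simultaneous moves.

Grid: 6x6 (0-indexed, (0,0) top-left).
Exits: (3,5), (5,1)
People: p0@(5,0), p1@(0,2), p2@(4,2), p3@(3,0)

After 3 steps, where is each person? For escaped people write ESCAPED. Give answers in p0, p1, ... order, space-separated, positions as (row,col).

Step 1: p0:(5,0)->(5,1)->EXIT | p1:(0,2)->(1,2) | p2:(4,2)->(5,2) | p3:(3,0)->(4,0)
Step 2: p0:escaped | p1:(1,2)->(2,2) | p2:(5,2)->(5,1)->EXIT | p3:(4,0)->(5,0)
Step 3: p0:escaped | p1:(2,2)->(3,2) | p2:escaped | p3:(5,0)->(5,1)->EXIT

ESCAPED (3,2) ESCAPED ESCAPED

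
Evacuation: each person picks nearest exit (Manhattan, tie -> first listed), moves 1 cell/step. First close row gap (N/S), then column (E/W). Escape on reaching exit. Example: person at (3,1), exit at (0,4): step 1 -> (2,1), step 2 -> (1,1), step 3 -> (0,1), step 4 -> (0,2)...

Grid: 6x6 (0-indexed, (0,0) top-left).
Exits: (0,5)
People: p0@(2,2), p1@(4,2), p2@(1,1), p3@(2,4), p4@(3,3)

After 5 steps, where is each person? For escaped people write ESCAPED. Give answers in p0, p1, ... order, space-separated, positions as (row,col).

Step 1: p0:(2,2)->(1,2) | p1:(4,2)->(3,2) | p2:(1,1)->(0,1) | p3:(2,4)->(1,4) | p4:(3,3)->(2,3)
Step 2: p0:(1,2)->(0,2) | p1:(3,2)->(2,2) | p2:(0,1)->(0,2) | p3:(1,4)->(0,4) | p4:(2,3)->(1,3)
Step 3: p0:(0,2)->(0,3) | p1:(2,2)->(1,2) | p2:(0,2)->(0,3) | p3:(0,4)->(0,5)->EXIT | p4:(1,3)->(0,3)
Step 4: p0:(0,3)->(0,4) | p1:(1,2)->(0,2) | p2:(0,3)->(0,4) | p3:escaped | p4:(0,3)->(0,4)
Step 5: p0:(0,4)->(0,5)->EXIT | p1:(0,2)->(0,3) | p2:(0,4)->(0,5)->EXIT | p3:escaped | p4:(0,4)->(0,5)->EXIT

ESCAPED (0,3) ESCAPED ESCAPED ESCAPED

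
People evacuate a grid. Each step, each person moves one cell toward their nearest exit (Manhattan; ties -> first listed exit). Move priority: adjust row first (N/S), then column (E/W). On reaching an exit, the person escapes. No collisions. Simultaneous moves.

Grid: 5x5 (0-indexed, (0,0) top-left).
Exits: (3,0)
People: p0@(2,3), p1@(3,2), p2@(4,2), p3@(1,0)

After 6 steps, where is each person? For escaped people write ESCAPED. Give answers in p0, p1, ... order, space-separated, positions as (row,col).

Step 1: p0:(2,3)->(3,3) | p1:(3,2)->(3,1) | p2:(4,2)->(3,2) | p3:(1,0)->(2,0)
Step 2: p0:(3,3)->(3,2) | p1:(3,1)->(3,0)->EXIT | p2:(3,2)->(3,1) | p3:(2,0)->(3,0)->EXIT
Step 3: p0:(3,2)->(3,1) | p1:escaped | p2:(3,1)->(3,0)->EXIT | p3:escaped
Step 4: p0:(3,1)->(3,0)->EXIT | p1:escaped | p2:escaped | p3:escaped

ESCAPED ESCAPED ESCAPED ESCAPED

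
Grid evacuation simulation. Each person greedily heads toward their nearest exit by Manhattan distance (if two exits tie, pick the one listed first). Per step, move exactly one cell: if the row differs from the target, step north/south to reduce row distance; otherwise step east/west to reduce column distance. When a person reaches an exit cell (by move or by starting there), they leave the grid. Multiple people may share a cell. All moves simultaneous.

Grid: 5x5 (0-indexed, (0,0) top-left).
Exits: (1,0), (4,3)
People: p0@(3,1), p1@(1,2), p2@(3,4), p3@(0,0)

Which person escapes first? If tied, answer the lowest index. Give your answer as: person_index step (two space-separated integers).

Answer: 3 1

Derivation:
Step 1: p0:(3,1)->(2,1) | p1:(1,2)->(1,1) | p2:(3,4)->(4,4) | p3:(0,0)->(1,0)->EXIT
Step 2: p0:(2,1)->(1,1) | p1:(1,1)->(1,0)->EXIT | p2:(4,4)->(4,3)->EXIT | p3:escaped
Step 3: p0:(1,1)->(1,0)->EXIT | p1:escaped | p2:escaped | p3:escaped
Exit steps: [3, 2, 2, 1]
First to escape: p3 at step 1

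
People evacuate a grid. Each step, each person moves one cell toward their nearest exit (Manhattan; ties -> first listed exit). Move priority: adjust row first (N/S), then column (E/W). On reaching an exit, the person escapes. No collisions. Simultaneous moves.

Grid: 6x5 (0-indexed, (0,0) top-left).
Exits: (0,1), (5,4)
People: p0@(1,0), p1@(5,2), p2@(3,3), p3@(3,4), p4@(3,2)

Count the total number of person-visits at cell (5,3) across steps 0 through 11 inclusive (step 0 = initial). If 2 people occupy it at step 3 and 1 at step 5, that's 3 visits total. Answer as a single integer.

Answer: 2

Derivation:
Step 0: p0@(1,0) p1@(5,2) p2@(3,3) p3@(3,4) p4@(3,2) -> at (5,3): 0 [-], cum=0
Step 1: p0@(0,0) p1@(5,3) p2@(4,3) p3@(4,4) p4@(2,2) -> at (5,3): 1 [p1], cum=1
Step 2: p0@ESC p1@ESC p2@(5,3) p3@ESC p4@(1,2) -> at (5,3): 1 [p2], cum=2
Step 3: p0@ESC p1@ESC p2@ESC p3@ESC p4@(0,2) -> at (5,3): 0 [-], cum=2
Step 4: p0@ESC p1@ESC p2@ESC p3@ESC p4@ESC -> at (5,3): 0 [-], cum=2
Total visits = 2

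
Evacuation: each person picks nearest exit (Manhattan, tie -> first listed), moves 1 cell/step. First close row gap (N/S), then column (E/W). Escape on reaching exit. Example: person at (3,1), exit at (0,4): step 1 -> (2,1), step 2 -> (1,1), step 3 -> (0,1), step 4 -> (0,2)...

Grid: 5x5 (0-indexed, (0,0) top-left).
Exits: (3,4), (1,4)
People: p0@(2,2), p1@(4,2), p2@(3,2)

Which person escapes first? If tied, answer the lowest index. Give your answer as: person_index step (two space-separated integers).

Answer: 2 2

Derivation:
Step 1: p0:(2,2)->(3,2) | p1:(4,2)->(3,2) | p2:(3,2)->(3,3)
Step 2: p0:(3,2)->(3,3) | p1:(3,2)->(3,3) | p2:(3,3)->(3,4)->EXIT
Step 3: p0:(3,3)->(3,4)->EXIT | p1:(3,3)->(3,4)->EXIT | p2:escaped
Exit steps: [3, 3, 2]
First to escape: p2 at step 2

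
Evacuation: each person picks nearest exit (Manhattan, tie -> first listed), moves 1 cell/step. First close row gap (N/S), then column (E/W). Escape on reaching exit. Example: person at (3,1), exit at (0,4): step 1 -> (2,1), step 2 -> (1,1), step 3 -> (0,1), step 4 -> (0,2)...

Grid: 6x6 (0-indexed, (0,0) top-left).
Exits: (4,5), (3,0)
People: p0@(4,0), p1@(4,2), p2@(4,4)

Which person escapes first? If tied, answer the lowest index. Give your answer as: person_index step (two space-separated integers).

Answer: 0 1

Derivation:
Step 1: p0:(4,0)->(3,0)->EXIT | p1:(4,2)->(4,3) | p2:(4,4)->(4,5)->EXIT
Step 2: p0:escaped | p1:(4,3)->(4,4) | p2:escaped
Step 3: p0:escaped | p1:(4,4)->(4,5)->EXIT | p2:escaped
Exit steps: [1, 3, 1]
First to escape: p0 at step 1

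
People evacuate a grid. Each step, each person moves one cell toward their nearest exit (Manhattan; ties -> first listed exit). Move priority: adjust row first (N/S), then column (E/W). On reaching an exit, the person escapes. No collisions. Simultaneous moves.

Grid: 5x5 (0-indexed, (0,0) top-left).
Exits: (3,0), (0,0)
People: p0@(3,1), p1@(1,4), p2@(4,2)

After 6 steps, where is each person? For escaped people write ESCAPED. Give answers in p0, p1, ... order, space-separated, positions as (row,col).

Step 1: p0:(3,1)->(3,0)->EXIT | p1:(1,4)->(0,4) | p2:(4,2)->(3,2)
Step 2: p0:escaped | p1:(0,4)->(0,3) | p2:(3,2)->(3,1)
Step 3: p0:escaped | p1:(0,3)->(0,2) | p2:(3,1)->(3,0)->EXIT
Step 4: p0:escaped | p1:(0,2)->(0,1) | p2:escaped
Step 5: p0:escaped | p1:(0,1)->(0,0)->EXIT | p2:escaped

ESCAPED ESCAPED ESCAPED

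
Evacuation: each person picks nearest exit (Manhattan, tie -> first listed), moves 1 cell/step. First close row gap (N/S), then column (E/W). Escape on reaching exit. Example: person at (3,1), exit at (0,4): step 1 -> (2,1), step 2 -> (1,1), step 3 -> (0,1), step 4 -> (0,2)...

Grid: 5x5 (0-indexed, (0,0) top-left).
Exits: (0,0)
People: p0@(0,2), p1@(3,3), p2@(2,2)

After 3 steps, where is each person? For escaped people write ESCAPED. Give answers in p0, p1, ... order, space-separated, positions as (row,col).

Step 1: p0:(0,2)->(0,1) | p1:(3,3)->(2,3) | p2:(2,2)->(1,2)
Step 2: p0:(0,1)->(0,0)->EXIT | p1:(2,3)->(1,3) | p2:(1,2)->(0,2)
Step 3: p0:escaped | p1:(1,3)->(0,3) | p2:(0,2)->(0,1)

ESCAPED (0,3) (0,1)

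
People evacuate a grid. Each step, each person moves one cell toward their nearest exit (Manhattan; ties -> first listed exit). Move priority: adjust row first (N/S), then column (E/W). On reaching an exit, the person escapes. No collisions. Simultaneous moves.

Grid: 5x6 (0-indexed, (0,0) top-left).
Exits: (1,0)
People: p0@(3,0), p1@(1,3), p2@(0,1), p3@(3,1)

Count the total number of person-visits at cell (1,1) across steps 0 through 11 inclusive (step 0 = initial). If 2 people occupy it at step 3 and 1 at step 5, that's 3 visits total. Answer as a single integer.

Step 0: p0@(3,0) p1@(1,3) p2@(0,1) p3@(3,1) -> at (1,1): 0 [-], cum=0
Step 1: p0@(2,0) p1@(1,2) p2@(1,1) p3@(2,1) -> at (1,1): 1 [p2], cum=1
Step 2: p0@ESC p1@(1,1) p2@ESC p3@(1,1) -> at (1,1): 2 [p1,p3], cum=3
Step 3: p0@ESC p1@ESC p2@ESC p3@ESC -> at (1,1): 0 [-], cum=3
Total visits = 3

Answer: 3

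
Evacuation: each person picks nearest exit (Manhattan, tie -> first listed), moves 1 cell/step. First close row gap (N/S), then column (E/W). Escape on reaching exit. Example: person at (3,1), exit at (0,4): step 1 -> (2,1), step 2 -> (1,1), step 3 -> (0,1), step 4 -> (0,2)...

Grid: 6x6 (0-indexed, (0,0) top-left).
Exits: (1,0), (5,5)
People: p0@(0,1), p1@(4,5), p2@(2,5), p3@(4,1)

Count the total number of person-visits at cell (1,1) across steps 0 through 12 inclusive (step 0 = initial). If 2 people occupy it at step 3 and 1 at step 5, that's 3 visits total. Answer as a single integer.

Answer: 2

Derivation:
Step 0: p0@(0,1) p1@(4,5) p2@(2,5) p3@(4,1) -> at (1,1): 0 [-], cum=0
Step 1: p0@(1,1) p1@ESC p2@(3,5) p3@(3,1) -> at (1,1): 1 [p0], cum=1
Step 2: p0@ESC p1@ESC p2@(4,5) p3@(2,1) -> at (1,1): 0 [-], cum=1
Step 3: p0@ESC p1@ESC p2@ESC p3@(1,1) -> at (1,1): 1 [p3], cum=2
Step 4: p0@ESC p1@ESC p2@ESC p3@ESC -> at (1,1): 0 [-], cum=2
Total visits = 2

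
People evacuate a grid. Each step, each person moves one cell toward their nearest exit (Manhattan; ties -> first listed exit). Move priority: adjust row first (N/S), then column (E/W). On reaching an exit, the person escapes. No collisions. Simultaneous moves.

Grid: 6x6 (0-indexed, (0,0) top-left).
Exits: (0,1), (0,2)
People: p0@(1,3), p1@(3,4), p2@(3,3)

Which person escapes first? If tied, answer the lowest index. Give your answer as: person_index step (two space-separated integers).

Answer: 0 2

Derivation:
Step 1: p0:(1,3)->(0,3) | p1:(3,4)->(2,4) | p2:(3,3)->(2,3)
Step 2: p0:(0,3)->(0,2)->EXIT | p1:(2,4)->(1,4) | p2:(2,3)->(1,3)
Step 3: p0:escaped | p1:(1,4)->(0,4) | p2:(1,3)->(0,3)
Step 4: p0:escaped | p1:(0,4)->(0,3) | p2:(0,3)->(0,2)->EXIT
Step 5: p0:escaped | p1:(0,3)->(0,2)->EXIT | p2:escaped
Exit steps: [2, 5, 4]
First to escape: p0 at step 2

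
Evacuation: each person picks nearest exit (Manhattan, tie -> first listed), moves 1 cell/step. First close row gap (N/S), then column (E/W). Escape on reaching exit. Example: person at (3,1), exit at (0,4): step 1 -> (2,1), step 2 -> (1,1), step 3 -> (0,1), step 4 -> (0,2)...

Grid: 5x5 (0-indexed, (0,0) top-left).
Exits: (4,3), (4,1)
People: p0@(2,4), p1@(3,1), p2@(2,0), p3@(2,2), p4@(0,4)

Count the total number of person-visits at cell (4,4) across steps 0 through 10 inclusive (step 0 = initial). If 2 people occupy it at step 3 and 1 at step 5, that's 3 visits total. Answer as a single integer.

Step 0: p0@(2,4) p1@(3,1) p2@(2,0) p3@(2,2) p4@(0,4) -> at (4,4): 0 [-], cum=0
Step 1: p0@(3,4) p1@ESC p2@(3,0) p3@(3,2) p4@(1,4) -> at (4,4): 0 [-], cum=0
Step 2: p0@(4,4) p1@ESC p2@(4,0) p3@(4,2) p4@(2,4) -> at (4,4): 1 [p0], cum=1
Step 3: p0@ESC p1@ESC p2@ESC p3@ESC p4@(3,4) -> at (4,4): 0 [-], cum=1
Step 4: p0@ESC p1@ESC p2@ESC p3@ESC p4@(4,4) -> at (4,4): 1 [p4], cum=2
Step 5: p0@ESC p1@ESC p2@ESC p3@ESC p4@ESC -> at (4,4): 0 [-], cum=2
Total visits = 2

Answer: 2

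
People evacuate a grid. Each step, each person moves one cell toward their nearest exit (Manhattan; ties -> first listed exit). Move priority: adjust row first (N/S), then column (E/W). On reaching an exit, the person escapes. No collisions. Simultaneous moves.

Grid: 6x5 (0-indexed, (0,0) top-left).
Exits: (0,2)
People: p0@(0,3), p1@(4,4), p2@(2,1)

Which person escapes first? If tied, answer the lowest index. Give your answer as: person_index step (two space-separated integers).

Step 1: p0:(0,3)->(0,2)->EXIT | p1:(4,4)->(3,4) | p2:(2,1)->(1,1)
Step 2: p0:escaped | p1:(3,4)->(2,4) | p2:(1,1)->(0,1)
Step 3: p0:escaped | p1:(2,4)->(1,4) | p2:(0,1)->(0,2)->EXIT
Step 4: p0:escaped | p1:(1,4)->(0,4) | p2:escaped
Step 5: p0:escaped | p1:(0,4)->(0,3) | p2:escaped
Step 6: p0:escaped | p1:(0,3)->(0,2)->EXIT | p2:escaped
Exit steps: [1, 6, 3]
First to escape: p0 at step 1

Answer: 0 1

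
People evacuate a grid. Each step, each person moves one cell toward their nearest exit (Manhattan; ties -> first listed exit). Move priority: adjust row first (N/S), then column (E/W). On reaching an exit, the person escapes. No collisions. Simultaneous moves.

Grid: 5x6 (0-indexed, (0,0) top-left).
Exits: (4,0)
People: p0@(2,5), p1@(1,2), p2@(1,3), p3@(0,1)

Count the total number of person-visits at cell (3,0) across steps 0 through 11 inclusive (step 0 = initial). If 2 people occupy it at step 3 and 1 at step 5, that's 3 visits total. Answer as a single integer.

Answer: 0

Derivation:
Step 0: p0@(2,5) p1@(1,2) p2@(1,3) p3@(0,1) -> at (3,0): 0 [-], cum=0
Step 1: p0@(3,5) p1@(2,2) p2@(2,3) p3@(1,1) -> at (3,0): 0 [-], cum=0
Step 2: p0@(4,5) p1@(3,2) p2@(3,3) p3@(2,1) -> at (3,0): 0 [-], cum=0
Step 3: p0@(4,4) p1@(4,2) p2@(4,3) p3@(3,1) -> at (3,0): 0 [-], cum=0
Step 4: p0@(4,3) p1@(4,1) p2@(4,2) p3@(4,1) -> at (3,0): 0 [-], cum=0
Step 5: p0@(4,2) p1@ESC p2@(4,1) p3@ESC -> at (3,0): 0 [-], cum=0
Step 6: p0@(4,1) p1@ESC p2@ESC p3@ESC -> at (3,0): 0 [-], cum=0
Step 7: p0@ESC p1@ESC p2@ESC p3@ESC -> at (3,0): 0 [-], cum=0
Total visits = 0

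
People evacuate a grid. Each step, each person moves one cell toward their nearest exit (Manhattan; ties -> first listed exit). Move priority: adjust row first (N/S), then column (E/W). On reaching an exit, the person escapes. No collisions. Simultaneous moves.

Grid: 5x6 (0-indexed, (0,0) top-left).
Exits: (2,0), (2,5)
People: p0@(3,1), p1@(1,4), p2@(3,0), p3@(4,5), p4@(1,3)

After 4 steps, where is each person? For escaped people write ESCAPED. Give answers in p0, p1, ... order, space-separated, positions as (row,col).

Step 1: p0:(3,1)->(2,1) | p1:(1,4)->(2,4) | p2:(3,0)->(2,0)->EXIT | p3:(4,5)->(3,5) | p4:(1,3)->(2,3)
Step 2: p0:(2,1)->(2,0)->EXIT | p1:(2,4)->(2,5)->EXIT | p2:escaped | p3:(3,5)->(2,5)->EXIT | p4:(2,3)->(2,4)
Step 3: p0:escaped | p1:escaped | p2:escaped | p3:escaped | p4:(2,4)->(2,5)->EXIT

ESCAPED ESCAPED ESCAPED ESCAPED ESCAPED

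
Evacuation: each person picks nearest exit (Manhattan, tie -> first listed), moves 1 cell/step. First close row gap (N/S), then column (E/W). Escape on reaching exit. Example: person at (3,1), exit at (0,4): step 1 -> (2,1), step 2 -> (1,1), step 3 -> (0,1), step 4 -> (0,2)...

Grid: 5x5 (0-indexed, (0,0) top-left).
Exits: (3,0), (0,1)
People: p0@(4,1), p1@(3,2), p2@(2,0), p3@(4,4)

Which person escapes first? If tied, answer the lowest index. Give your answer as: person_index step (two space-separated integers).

Answer: 2 1

Derivation:
Step 1: p0:(4,1)->(3,1) | p1:(3,2)->(3,1) | p2:(2,0)->(3,0)->EXIT | p3:(4,4)->(3,4)
Step 2: p0:(3,1)->(3,0)->EXIT | p1:(3,1)->(3,0)->EXIT | p2:escaped | p3:(3,4)->(3,3)
Step 3: p0:escaped | p1:escaped | p2:escaped | p3:(3,3)->(3,2)
Step 4: p0:escaped | p1:escaped | p2:escaped | p3:(3,2)->(3,1)
Step 5: p0:escaped | p1:escaped | p2:escaped | p3:(3,1)->(3,0)->EXIT
Exit steps: [2, 2, 1, 5]
First to escape: p2 at step 1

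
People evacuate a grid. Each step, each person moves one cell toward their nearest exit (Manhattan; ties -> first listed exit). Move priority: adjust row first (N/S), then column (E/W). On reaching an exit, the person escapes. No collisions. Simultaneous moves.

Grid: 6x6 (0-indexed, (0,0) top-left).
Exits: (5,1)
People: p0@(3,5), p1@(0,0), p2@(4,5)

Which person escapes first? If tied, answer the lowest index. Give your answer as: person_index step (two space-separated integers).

Step 1: p0:(3,5)->(4,5) | p1:(0,0)->(1,0) | p2:(4,5)->(5,5)
Step 2: p0:(4,5)->(5,5) | p1:(1,0)->(2,0) | p2:(5,5)->(5,4)
Step 3: p0:(5,5)->(5,4) | p1:(2,0)->(3,0) | p2:(5,4)->(5,3)
Step 4: p0:(5,4)->(5,3) | p1:(3,0)->(4,0) | p2:(5,3)->(5,2)
Step 5: p0:(5,3)->(5,2) | p1:(4,0)->(5,0) | p2:(5,2)->(5,1)->EXIT
Step 6: p0:(5,2)->(5,1)->EXIT | p1:(5,0)->(5,1)->EXIT | p2:escaped
Exit steps: [6, 6, 5]
First to escape: p2 at step 5

Answer: 2 5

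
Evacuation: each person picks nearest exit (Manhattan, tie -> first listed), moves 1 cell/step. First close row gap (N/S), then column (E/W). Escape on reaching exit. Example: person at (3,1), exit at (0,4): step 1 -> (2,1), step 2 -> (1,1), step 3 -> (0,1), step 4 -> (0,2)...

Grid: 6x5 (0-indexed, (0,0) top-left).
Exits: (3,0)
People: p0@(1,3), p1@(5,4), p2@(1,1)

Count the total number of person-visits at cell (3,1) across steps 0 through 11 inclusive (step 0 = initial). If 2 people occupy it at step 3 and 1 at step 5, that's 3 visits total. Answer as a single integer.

Step 0: p0@(1,3) p1@(5,4) p2@(1,1) -> at (3,1): 0 [-], cum=0
Step 1: p0@(2,3) p1@(4,4) p2@(2,1) -> at (3,1): 0 [-], cum=0
Step 2: p0@(3,3) p1@(3,4) p2@(3,1) -> at (3,1): 1 [p2], cum=1
Step 3: p0@(3,2) p1@(3,3) p2@ESC -> at (3,1): 0 [-], cum=1
Step 4: p0@(3,1) p1@(3,2) p2@ESC -> at (3,1): 1 [p0], cum=2
Step 5: p0@ESC p1@(3,1) p2@ESC -> at (3,1): 1 [p1], cum=3
Step 6: p0@ESC p1@ESC p2@ESC -> at (3,1): 0 [-], cum=3
Total visits = 3

Answer: 3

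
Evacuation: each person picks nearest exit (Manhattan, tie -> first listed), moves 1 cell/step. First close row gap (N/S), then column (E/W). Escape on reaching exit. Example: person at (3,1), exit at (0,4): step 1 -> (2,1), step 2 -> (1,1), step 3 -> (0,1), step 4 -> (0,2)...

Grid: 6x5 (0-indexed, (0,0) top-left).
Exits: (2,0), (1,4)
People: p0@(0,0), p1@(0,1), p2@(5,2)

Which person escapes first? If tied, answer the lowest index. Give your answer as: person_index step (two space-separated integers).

Answer: 0 2

Derivation:
Step 1: p0:(0,0)->(1,0) | p1:(0,1)->(1,1) | p2:(5,2)->(4,2)
Step 2: p0:(1,0)->(2,0)->EXIT | p1:(1,1)->(2,1) | p2:(4,2)->(3,2)
Step 3: p0:escaped | p1:(2,1)->(2,0)->EXIT | p2:(3,2)->(2,2)
Step 4: p0:escaped | p1:escaped | p2:(2,2)->(2,1)
Step 5: p0:escaped | p1:escaped | p2:(2,1)->(2,0)->EXIT
Exit steps: [2, 3, 5]
First to escape: p0 at step 2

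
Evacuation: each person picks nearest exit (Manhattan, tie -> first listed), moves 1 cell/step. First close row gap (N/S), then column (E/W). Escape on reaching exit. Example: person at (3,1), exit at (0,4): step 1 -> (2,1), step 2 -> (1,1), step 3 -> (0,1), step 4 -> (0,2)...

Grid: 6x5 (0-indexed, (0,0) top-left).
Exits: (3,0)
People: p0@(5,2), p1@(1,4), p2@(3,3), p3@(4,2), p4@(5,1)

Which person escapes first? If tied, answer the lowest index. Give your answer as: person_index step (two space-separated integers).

Answer: 2 3

Derivation:
Step 1: p0:(5,2)->(4,2) | p1:(1,4)->(2,4) | p2:(3,3)->(3,2) | p3:(4,2)->(3,2) | p4:(5,1)->(4,1)
Step 2: p0:(4,2)->(3,2) | p1:(2,4)->(3,4) | p2:(3,2)->(3,1) | p3:(3,2)->(3,1) | p4:(4,1)->(3,1)
Step 3: p0:(3,2)->(3,1) | p1:(3,4)->(3,3) | p2:(3,1)->(3,0)->EXIT | p3:(3,1)->(3,0)->EXIT | p4:(3,1)->(3,0)->EXIT
Step 4: p0:(3,1)->(3,0)->EXIT | p1:(3,3)->(3,2) | p2:escaped | p3:escaped | p4:escaped
Step 5: p0:escaped | p1:(3,2)->(3,1) | p2:escaped | p3:escaped | p4:escaped
Step 6: p0:escaped | p1:(3,1)->(3,0)->EXIT | p2:escaped | p3:escaped | p4:escaped
Exit steps: [4, 6, 3, 3, 3]
First to escape: p2 at step 3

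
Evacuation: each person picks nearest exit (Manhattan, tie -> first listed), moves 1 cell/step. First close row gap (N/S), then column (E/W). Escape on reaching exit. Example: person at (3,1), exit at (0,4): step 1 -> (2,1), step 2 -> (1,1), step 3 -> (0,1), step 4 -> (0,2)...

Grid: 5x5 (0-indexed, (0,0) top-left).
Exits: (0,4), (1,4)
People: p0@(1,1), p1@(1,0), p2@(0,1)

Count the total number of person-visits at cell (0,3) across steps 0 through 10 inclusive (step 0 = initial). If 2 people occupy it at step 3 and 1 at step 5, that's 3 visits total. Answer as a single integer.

Answer: 1

Derivation:
Step 0: p0@(1,1) p1@(1,0) p2@(0,1) -> at (0,3): 0 [-], cum=0
Step 1: p0@(1,2) p1@(1,1) p2@(0,2) -> at (0,3): 0 [-], cum=0
Step 2: p0@(1,3) p1@(1,2) p2@(0,3) -> at (0,3): 1 [p2], cum=1
Step 3: p0@ESC p1@(1,3) p2@ESC -> at (0,3): 0 [-], cum=1
Step 4: p0@ESC p1@ESC p2@ESC -> at (0,3): 0 [-], cum=1
Total visits = 1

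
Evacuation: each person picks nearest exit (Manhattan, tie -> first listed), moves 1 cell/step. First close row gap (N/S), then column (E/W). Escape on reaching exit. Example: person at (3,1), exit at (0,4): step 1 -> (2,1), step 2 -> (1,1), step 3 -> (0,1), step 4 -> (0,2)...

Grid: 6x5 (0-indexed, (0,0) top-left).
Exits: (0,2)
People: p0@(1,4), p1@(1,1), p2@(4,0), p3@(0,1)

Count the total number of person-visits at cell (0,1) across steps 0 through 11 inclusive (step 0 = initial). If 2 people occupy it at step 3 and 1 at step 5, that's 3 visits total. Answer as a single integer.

Answer: 3

Derivation:
Step 0: p0@(1,4) p1@(1,1) p2@(4,0) p3@(0,1) -> at (0,1): 1 [p3], cum=1
Step 1: p0@(0,4) p1@(0,1) p2@(3,0) p3@ESC -> at (0,1): 1 [p1], cum=2
Step 2: p0@(0,3) p1@ESC p2@(2,0) p3@ESC -> at (0,1): 0 [-], cum=2
Step 3: p0@ESC p1@ESC p2@(1,0) p3@ESC -> at (0,1): 0 [-], cum=2
Step 4: p0@ESC p1@ESC p2@(0,0) p3@ESC -> at (0,1): 0 [-], cum=2
Step 5: p0@ESC p1@ESC p2@(0,1) p3@ESC -> at (0,1): 1 [p2], cum=3
Step 6: p0@ESC p1@ESC p2@ESC p3@ESC -> at (0,1): 0 [-], cum=3
Total visits = 3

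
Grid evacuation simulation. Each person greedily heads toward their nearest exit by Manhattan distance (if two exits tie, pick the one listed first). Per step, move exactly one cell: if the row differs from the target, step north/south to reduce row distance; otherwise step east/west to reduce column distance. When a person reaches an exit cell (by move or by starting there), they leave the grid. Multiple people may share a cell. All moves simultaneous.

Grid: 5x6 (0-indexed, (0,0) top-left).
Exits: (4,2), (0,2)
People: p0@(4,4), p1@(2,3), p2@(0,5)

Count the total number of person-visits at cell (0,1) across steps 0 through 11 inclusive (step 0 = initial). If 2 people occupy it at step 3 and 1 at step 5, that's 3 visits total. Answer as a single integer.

Step 0: p0@(4,4) p1@(2,3) p2@(0,5) -> at (0,1): 0 [-], cum=0
Step 1: p0@(4,3) p1@(3,3) p2@(0,4) -> at (0,1): 0 [-], cum=0
Step 2: p0@ESC p1@(4,3) p2@(0,3) -> at (0,1): 0 [-], cum=0
Step 3: p0@ESC p1@ESC p2@ESC -> at (0,1): 0 [-], cum=0
Total visits = 0

Answer: 0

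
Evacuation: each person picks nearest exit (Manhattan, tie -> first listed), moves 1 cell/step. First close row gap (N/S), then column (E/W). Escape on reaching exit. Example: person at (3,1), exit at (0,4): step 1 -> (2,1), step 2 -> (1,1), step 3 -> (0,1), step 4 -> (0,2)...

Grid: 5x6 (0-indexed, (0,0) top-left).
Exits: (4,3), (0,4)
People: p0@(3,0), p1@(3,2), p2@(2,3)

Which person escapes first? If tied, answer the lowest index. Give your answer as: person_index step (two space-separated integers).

Answer: 1 2

Derivation:
Step 1: p0:(3,0)->(4,0) | p1:(3,2)->(4,2) | p2:(2,3)->(3,3)
Step 2: p0:(4,0)->(4,1) | p1:(4,2)->(4,3)->EXIT | p2:(3,3)->(4,3)->EXIT
Step 3: p0:(4,1)->(4,2) | p1:escaped | p2:escaped
Step 4: p0:(4,2)->(4,3)->EXIT | p1:escaped | p2:escaped
Exit steps: [4, 2, 2]
First to escape: p1 at step 2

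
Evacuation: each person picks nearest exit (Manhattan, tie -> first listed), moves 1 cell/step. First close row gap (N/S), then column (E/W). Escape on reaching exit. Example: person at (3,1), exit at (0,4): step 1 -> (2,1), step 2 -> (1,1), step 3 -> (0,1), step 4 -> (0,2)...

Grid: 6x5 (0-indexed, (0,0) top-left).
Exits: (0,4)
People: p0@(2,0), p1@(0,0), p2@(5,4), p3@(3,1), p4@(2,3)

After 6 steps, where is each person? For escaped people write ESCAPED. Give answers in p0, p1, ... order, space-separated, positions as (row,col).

Step 1: p0:(2,0)->(1,0) | p1:(0,0)->(0,1) | p2:(5,4)->(4,4) | p3:(3,1)->(2,1) | p4:(2,3)->(1,3)
Step 2: p0:(1,0)->(0,0) | p1:(0,1)->(0,2) | p2:(4,4)->(3,4) | p3:(2,1)->(1,1) | p4:(1,3)->(0,3)
Step 3: p0:(0,0)->(0,1) | p1:(0,2)->(0,3) | p2:(3,4)->(2,4) | p3:(1,1)->(0,1) | p4:(0,3)->(0,4)->EXIT
Step 4: p0:(0,1)->(0,2) | p1:(0,3)->(0,4)->EXIT | p2:(2,4)->(1,4) | p3:(0,1)->(0,2) | p4:escaped
Step 5: p0:(0,2)->(0,3) | p1:escaped | p2:(1,4)->(0,4)->EXIT | p3:(0,2)->(0,3) | p4:escaped
Step 6: p0:(0,3)->(0,4)->EXIT | p1:escaped | p2:escaped | p3:(0,3)->(0,4)->EXIT | p4:escaped

ESCAPED ESCAPED ESCAPED ESCAPED ESCAPED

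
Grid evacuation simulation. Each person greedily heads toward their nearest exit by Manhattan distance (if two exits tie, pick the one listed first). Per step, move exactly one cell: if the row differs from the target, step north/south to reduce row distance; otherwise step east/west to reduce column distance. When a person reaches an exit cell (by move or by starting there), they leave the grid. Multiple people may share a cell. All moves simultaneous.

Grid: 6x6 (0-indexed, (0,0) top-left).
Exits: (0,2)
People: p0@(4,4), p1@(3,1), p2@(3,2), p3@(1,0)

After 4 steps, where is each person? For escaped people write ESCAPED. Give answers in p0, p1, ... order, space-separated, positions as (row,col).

Step 1: p0:(4,4)->(3,4) | p1:(3,1)->(2,1) | p2:(3,2)->(2,2) | p3:(1,0)->(0,0)
Step 2: p0:(3,4)->(2,4) | p1:(2,1)->(1,1) | p2:(2,2)->(1,2) | p3:(0,0)->(0,1)
Step 3: p0:(2,4)->(1,4) | p1:(1,1)->(0,1) | p2:(1,2)->(0,2)->EXIT | p3:(0,1)->(0,2)->EXIT
Step 4: p0:(1,4)->(0,4) | p1:(0,1)->(0,2)->EXIT | p2:escaped | p3:escaped

(0,4) ESCAPED ESCAPED ESCAPED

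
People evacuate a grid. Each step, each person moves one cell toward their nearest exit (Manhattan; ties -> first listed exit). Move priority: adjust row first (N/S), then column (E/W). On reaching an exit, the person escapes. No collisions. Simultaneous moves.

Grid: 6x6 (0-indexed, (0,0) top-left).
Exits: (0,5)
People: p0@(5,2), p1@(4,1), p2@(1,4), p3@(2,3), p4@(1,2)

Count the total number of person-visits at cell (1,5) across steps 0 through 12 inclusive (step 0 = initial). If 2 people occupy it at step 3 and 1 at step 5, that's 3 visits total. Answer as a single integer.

Answer: 0

Derivation:
Step 0: p0@(5,2) p1@(4,1) p2@(1,4) p3@(2,3) p4@(1,2) -> at (1,5): 0 [-], cum=0
Step 1: p0@(4,2) p1@(3,1) p2@(0,4) p3@(1,3) p4@(0,2) -> at (1,5): 0 [-], cum=0
Step 2: p0@(3,2) p1@(2,1) p2@ESC p3@(0,3) p4@(0,3) -> at (1,5): 0 [-], cum=0
Step 3: p0@(2,2) p1@(1,1) p2@ESC p3@(0,4) p4@(0,4) -> at (1,5): 0 [-], cum=0
Step 4: p0@(1,2) p1@(0,1) p2@ESC p3@ESC p4@ESC -> at (1,5): 0 [-], cum=0
Step 5: p0@(0,2) p1@(0,2) p2@ESC p3@ESC p4@ESC -> at (1,5): 0 [-], cum=0
Step 6: p0@(0,3) p1@(0,3) p2@ESC p3@ESC p4@ESC -> at (1,5): 0 [-], cum=0
Step 7: p0@(0,4) p1@(0,4) p2@ESC p3@ESC p4@ESC -> at (1,5): 0 [-], cum=0
Step 8: p0@ESC p1@ESC p2@ESC p3@ESC p4@ESC -> at (1,5): 0 [-], cum=0
Total visits = 0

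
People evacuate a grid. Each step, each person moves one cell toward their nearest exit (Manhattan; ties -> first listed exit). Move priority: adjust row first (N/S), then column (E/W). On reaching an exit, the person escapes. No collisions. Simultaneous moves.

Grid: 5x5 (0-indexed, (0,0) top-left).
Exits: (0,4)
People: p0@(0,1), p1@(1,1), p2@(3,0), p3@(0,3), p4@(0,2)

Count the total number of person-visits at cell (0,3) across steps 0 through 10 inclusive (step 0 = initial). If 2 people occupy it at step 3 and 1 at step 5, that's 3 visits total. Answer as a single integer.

Step 0: p0@(0,1) p1@(1,1) p2@(3,0) p3@(0,3) p4@(0,2) -> at (0,3): 1 [p3], cum=1
Step 1: p0@(0,2) p1@(0,1) p2@(2,0) p3@ESC p4@(0,3) -> at (0,3): 1 [p4], cum=2
Step 2: p0@(0,3) p1@(0,2) p2@(1,0) p3@ESC p4@ESC -> at (0,3): 1 [p0], cum=3
Step 3: p0@ESC p1@(0,3) p2@(0,0) p3@ESC p4@ESC -> at (0,3): 1 [p1], cum=4
Step 4: p0@ESC p1@ESC p2@(0,1) p3@ESC p4@ESC -> at (0,3): 0 [-], cum=4
Step 5: p0@ESC p1@ESC p2@(0,2) p3@ESC p4@ESC -> at (0,3): 0 [-], cum=4
Step 6: p0@ESC p1@ESC p2@(0,3) p3@ESC p4@ESC -> at (0,3): 1 [p2], cum=5
Step 7: p0@ESC p1@ESC p2@ESC p3@ESC p4@ESC -> at (0,3): 0 [-], cum=5
Total visits = 5

Answer: 5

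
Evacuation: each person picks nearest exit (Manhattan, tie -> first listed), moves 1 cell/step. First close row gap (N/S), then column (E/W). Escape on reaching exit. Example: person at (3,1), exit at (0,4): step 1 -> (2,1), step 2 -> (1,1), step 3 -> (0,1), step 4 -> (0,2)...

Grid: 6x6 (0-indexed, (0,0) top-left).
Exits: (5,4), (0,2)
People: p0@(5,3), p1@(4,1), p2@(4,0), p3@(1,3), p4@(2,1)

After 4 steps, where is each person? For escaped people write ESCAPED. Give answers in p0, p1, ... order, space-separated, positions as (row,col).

Step 1: p0:(5,3)->(5,4)->EXIT | p1:(4,1)->(5,1) | p2:(4,0)->(5,0) | p3:(1,3)->(0,3) | p4:(2,1)->(1,1)
Step 2: p0:escaped | p1:(5,1)->(5,2) | p2:(5,0)->(5,1) | p3:(0,3)->(0,2)->EXIT | p4:(1,1)->(0,1)
Step 3: p0:escaped | p1:(5,2)->(5,3) | p2:(5,1)->(5,2) | p3:escaped | p4:(0,1)->(0,2)->EXIT
Step 4: p0:escaped | p1:(5,3)->(5,4)->EXIT | p2:(5,2)->(5,3) | p3:escaped | p4:escaped

ESCAPED ESCAPED (5,3) ESCAPED ESCAPED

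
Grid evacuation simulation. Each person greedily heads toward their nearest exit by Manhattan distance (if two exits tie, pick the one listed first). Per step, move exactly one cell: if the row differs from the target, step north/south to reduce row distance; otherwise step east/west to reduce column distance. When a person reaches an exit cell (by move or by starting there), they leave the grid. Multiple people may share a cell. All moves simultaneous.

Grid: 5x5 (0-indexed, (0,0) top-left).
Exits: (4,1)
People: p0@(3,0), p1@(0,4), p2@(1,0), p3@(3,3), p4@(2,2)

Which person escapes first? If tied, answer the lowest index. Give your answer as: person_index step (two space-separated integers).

Answer: 0 2

Derivation:
Step 1: p0:(3,0)->(4,0) | p1:(0,4)->(1,4) | p2:(1,0)->(2,0) | p3:(3,3)->(4,3) | p4:(2,2)->(3,2)
Step 2: p0:(4,0)->(4,1)->EXIT | p1:(1,4)->(2,4) | p2:(2,0)->(3,0) | p3:(4,3)->(4,2) | p4:(3,2)->(4,2)
Step 3: p0:escaped | p1:(2,4)->(3,4) | p2:(3,0)->(4,0) | p3:(4,2)->(4,1)->EXIT | p4:(4,2)->(4,1)->EXIT
Step 4: p0:escaped | p1:(3,4)->(4,4) | p2:(4,0)->(4,1)->EXIT | p3:escaped | p4:escaped
Step 5: p0:escaped | p1:(4,4)->(4,3) | p2:escaped | p3:escaped | p4:escaped
Step 6: p0:escaped | p1:(4,3)->(4,2) | p2:escaped | p3:escaped | p4:escaped
Step 7: p0:escaped | p1:(4,2)->(4,1)->EXIT | p2:escaped | p3:escaped | p4:escaped
Exit steps: [2, 7, 4, 3, 3]
First to escape: p0 at step 2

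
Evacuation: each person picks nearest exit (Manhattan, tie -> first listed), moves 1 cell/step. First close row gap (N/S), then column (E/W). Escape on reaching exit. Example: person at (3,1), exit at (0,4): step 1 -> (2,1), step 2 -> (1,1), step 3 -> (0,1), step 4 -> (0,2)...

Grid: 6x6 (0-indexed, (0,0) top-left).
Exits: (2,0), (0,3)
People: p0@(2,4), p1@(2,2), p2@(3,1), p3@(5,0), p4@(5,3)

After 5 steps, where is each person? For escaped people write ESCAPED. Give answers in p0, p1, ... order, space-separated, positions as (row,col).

Step 1: p0:(2,4)->(1,4) | p1:(2,2)->(2,1) | p2:(3,1)->(2,1) | p3:(5,0)->(4,0) | p4:(5,3)->(4,3)
Step 2: p0:(1,4)->(0,4) | p1:(2,1)->(2,0)->EXIT | p2:(2,1)->(2,0)->EXIT | p3:(4,0)->(3,0) | p4:(4,3)->(3,3)
Step 3: p0:(0,4)->(0,3)->EXIT | p1:escaped | p2:escaped | p3:(3,0)->(2,0)->EXIT | p4:(3,3)->(2,3)
Step 4: p0:escaped | p1:escaped | p2:escaped | p3:escaped | p4:(2,3)->(1,3)
Step 5: p0:escaped | p1:escaped | p2:escaped | p3:escaped | p4:(1,3)->(0,3)->EXIT

ESCAPED ESCAPED ESCAPED ESCAPED ESCAPED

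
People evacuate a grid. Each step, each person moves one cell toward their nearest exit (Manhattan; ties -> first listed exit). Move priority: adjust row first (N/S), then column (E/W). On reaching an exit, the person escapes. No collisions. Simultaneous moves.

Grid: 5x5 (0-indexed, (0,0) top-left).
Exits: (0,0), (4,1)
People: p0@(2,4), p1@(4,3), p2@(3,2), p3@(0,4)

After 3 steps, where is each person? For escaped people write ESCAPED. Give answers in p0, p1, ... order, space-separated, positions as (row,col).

Step 1: p0:(2,4)->(3,4) | p1:(4,3)->(4,2) | p2:(3,2)->(4,2) | p3:(0,4)->(0,3)
Step 2: p0:(3,4)->(4,4) | p1:(4,2)->(4,1)->EXIT | p2:(4,2)->(4,1)->EXIT | p3:(0,3)->(0,2)
Step 3: p0:(4,4)->(4,3) | p1:escaped | p2:escaped | p3:(0,2)->(0,1)

(4,3) ESCAPED ESCAPED (0,1)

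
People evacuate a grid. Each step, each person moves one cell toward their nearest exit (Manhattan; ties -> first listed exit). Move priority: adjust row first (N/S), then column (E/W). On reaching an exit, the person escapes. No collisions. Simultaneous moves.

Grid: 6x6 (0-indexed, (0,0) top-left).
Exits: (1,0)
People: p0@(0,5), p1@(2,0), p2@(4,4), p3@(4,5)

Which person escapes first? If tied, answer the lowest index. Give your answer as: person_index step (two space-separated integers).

Step 1: p0:(0,5)->(1,5) | p1:(2,0)->(1,0)->EXIT | p2:(4,4)->(3,4) | p3:(4,5)->(3,5)
Step 2: p0:(1,5)->(1,4) | p1:escaped | p2:(3,4)->(2,4) | p3:(3,5)->(2,5)
Step 3: p0:(1,4)->(1,3) | p1:escaped | p2:(2,4)->(1,4) | p3:(2,5)->(1,5)
Step 4: p0:(1,3)->(1,2) | p1:escaped | p2:(1,4)->(1,3) | p3:(1,5)->(1,4)
Step 5: p0:(1,2)->(1,1) | p1:escaped | p2:(1,3)->(1,2) | p3:(1,4)->(1,3)
Step 6: p0:(1,1)->(1,0)->EXIT | p1:escaped | p2:(1,2)->(1,1) | p3:(1,3)->(1,2)
Step 7: p0:escaped | p1:escaped | p2:(1,1)->(1,0)->EXIT | p3:(1,2)->(1,1)
Step 8: p0:escaped | p1:escaped | p2:escaped | p3:(1,1)->(1,0)->EXIT
Exit steps: [6, 1, 7, 8]
First to escape: p1 at step 1

Answer: 1 1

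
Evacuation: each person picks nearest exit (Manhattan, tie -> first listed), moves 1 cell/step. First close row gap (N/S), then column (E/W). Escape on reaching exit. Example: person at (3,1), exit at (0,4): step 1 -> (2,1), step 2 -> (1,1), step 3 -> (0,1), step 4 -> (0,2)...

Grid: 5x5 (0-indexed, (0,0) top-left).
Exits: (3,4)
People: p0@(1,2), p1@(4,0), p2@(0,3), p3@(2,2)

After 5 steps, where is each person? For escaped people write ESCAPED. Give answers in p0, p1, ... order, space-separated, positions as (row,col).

Step 1: p0:(1,2)->(2,2) | p1:(4,0)->(3,0) | p2:(0,3)->(1,3) | p3:(2,2)->(3,2)
Step 2: p0:(2,2)->(3,2) | p1:(3,0)->(3,1) | p2:(1,3)->(2,3) | p3:(3,2)->(3,3)
Step 3: p0:(3,2)->(3,3) | p1:(3,1)->(3,2) | p2:(2,3)->(3,3) | p3:(3,3)->(3,4)->EXIT
Step 4: p0:(3,3)->(3,4)->EXIT | p1:(3,2)->(3,3) | p2:(3,3)->(3,4)->EXIT | p3:escaped
Step 5: p0:escaped | p1:(3,3)->(3,4)->EXIT | p2:escaped | p3:escaped

ESCAPED ESCAPED ESCAPED ESCAPED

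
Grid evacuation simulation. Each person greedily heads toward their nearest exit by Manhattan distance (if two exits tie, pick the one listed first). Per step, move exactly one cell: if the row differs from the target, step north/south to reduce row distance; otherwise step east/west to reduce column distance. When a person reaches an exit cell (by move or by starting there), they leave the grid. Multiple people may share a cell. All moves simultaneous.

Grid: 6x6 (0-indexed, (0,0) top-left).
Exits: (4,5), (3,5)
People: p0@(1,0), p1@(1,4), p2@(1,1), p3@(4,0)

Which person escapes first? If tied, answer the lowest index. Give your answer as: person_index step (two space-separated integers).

Answer: 1 3

Derivation:
Step 1: p0:(1,0)->(2,0) | p1:(1,4)->(2,4) | p2:(1,1)->(2,1) | p3:(4,0)->(4,1)
Step 2: p0:(2,0)->(3,0) | p1:(2,4)->(3,4) | p2:(2,1)->(3,1) | p3:(4,1)->(4,2)
Step 3: p0:(3,0)->(3,1) | p1:(3,4)->(3,5)->EXIT | p2:(3,1)->(3,2) | p3:(4,2)->(4,3)
Step 4: p0:(3,1)->(3,2) | p1:escaped | p2:(3,2)->(3,3) | p3:(4,3)->(4,4)
Step 5: p0:(3,2)->(3,3) | p1:escaped | p2:(3,3)->(3,4) | p3:(4,4)->(4,5)->EXIT
Step 6: p0:(3,3)->(3,4) | p1:escaped | p2:(3,4)->(3,5)->EXIT | p3:escaped
Step 7: p0:(3,4)->(3,5)->EXIT | p1:escaped | p2:escaped | p3:escaped
Exit steps: [7, 3, 6, 5]
First to escape: p1 at step 3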